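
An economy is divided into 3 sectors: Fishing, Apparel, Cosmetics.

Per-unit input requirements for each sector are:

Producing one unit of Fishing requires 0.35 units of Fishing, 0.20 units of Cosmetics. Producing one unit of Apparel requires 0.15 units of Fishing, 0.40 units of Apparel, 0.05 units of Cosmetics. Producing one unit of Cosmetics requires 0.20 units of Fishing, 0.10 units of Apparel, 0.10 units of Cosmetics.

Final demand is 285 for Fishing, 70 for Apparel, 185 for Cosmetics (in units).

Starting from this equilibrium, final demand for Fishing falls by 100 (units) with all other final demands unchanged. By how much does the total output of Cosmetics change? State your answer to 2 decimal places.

Δx_3 = -37.41

I − A =
  [   0.65    -0.15    -0.20]
  [   0.00     0.60    -0.10]
  [  -0.20    -0.05     0.90]
Cofactors of I−A, C_ij = (−1)^(i+j)·(minor ij) (rows/columns in the sector order above):
  C_11 = (0.60)(0.90) − (-0.10)(-0.05) = 0.5350
  C_12 = −[(0.00)(0.90) − (-0.10)(-0.20)] = 0.0200
  C_13 = (0.00)(-0.05) − (0.60)(-0.20) = 0.1200
  C_21 = −[(-0.15)(0.90) − (-0.20)(-0.05)] = 0.1450
  C_22 = (0.65)(0.90) − (-0.20)(-0.20) = 0.5450
  C_23 = −[(0.65)(-0.05) − (-0.15)(-0.20)] = 0.0625
  C_31 = (-0.15)(-0.10) − (-0.20)(0.60) = 0.1350
  C_32 = −[(0.65)(-0.10) − (-0.20)(0.00)] = 0.0650
  C_33 = (0.65)(0.60) − (-0.15)(0.00) = 0.3900
det(I−A) = Σ_j (I−A)_1j·C_1j = (0.65)(0.5350) + (-0.15)(0.0200) + (-0.20)(0.1200) = 0.32075
adj(I−A) = Cᵀ =
  [ 0.5350   0.1450   0.1350]
  [ 0.0200   0.5450   0.0650]
  [ 0.1200   0.0625   0.3900]
(I − A)⁻¹ = adj(I−A) / det(I−A) ≈
  [   1.6680     0.4521     0.4209]
  [   0.0624     1.6991     0.2027]
  [   0.3741     0.1949     1.2159]
Δx = (I − A)⁻¹ Δd with Δd having -100 in the Fishing component and 0 elsewhere.
So Δx_3 = L_31 · (-100), where L_31 = adj(I−A)_31 / det(I−A) = 0.1200 / 0.32075.
Δx_3 = 0.1200 × (-100) / 0.32075 = -12.00 / 0.32075 ≈ -37.41.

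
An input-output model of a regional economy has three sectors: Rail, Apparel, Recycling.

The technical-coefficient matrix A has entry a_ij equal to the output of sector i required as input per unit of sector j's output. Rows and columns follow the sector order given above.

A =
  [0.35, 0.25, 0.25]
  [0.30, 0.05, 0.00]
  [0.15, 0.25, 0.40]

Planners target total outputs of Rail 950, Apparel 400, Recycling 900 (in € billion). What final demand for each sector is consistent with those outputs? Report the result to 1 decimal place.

d_1 = 292.5, d_2 = 95.0, d_3 = 297.5

I − A =
  [   0.65    -0.25    -0.25]
  [  -0.30     0.95     0.00]
  [  -0.15    -0.25     0.60]
d = (I − A) x:
  d_1 = (+0.65)·950 + (-0.25)·400 + (-0.25)·900 = 292.5
  d_2 = (-0.30)·950 + (+0.95)·400 + (+0.00)·900 = 95.0
  d_3 = (-0.15)·950 + (-0.25)·400 + (+0.60)·900 = 297.5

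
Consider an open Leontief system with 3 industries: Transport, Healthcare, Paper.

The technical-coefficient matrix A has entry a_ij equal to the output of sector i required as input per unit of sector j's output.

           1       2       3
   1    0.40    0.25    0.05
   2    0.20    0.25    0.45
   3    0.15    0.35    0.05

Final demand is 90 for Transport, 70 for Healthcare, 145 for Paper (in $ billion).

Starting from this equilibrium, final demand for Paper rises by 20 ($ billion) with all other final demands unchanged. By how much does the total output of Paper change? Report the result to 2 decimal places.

I − A =
  [   0.60    -0.25    -0.05]
  [  -0.20     0.75    -0.45]
  [  -0.15    -0.35     0.95]
Cofactors of I−A, C_ij = (−1)^(i+j)·(minor ij) (rows/columns in the sector order above):
  C_11 = (0.75)(0.95) − (-0.45)(-0.35) = 0.5550
  C_12 = −[(-0.20)(0.95) − (-0.45)(-0.15)] = 0.2575
  C_13 = (-0.20)(-0.35) − (0.75)(-0.15) = 0.1825
  C_21 = −[(-0.25)(0.95) − (-0.05)(-0.35)] = 0.2550
  C_22 = (0.60)(0.95) − (-0.05)(-0.15) = 0.5625
  C_23 = −[(0.60)(-0.35) − (-0.25)(-0.15)] = 0.2475
  C_31 = (-0.25)(-0.45) − (-0.05)(0.75) = 0.1500
  C_32 = −[(0.60)(-0.45) − (-0.05)(-0.20)] = 0.2800
  C_33 = (0.60)(0.75) − (-0.25)(-0.20) = 0.4000
det(I−A) = Σ_j (I−A)_1j·C_1j = (0.60)(0.5550) + (-0.25)(0.2575) + (-0.05)(0.1825) = 0.2595
adj(I−A) = Cᵀ =
  [ 0.5550   0.2550   0.1500]
  [ 0.2575   0.5625   0.2800]
  [ 0.1825   0.2475   0.4000]
(I − A)⁻¹ = adj(I−A) / det(I−A) ≈
  [   2.1387     0.9827     0.5780]
  [   0.9923     2.1676     1.0790]
  [   0.7033     0.9538     1.5414]
Δx = (I − A)⁻¹ Δd with Δd having +20 in the Paper component and 0 elsewhere.
So Δx_3 = L_33 · (+20), where L_33 = adj(I−A)_33 / det(I−A) = 0.4000 / 0.2595.
Δx_3 = 0.4000 × (+20) / 0.2595 = 8.00 / 0.2595 ≈ 30.83.

Δx_3 = 30.83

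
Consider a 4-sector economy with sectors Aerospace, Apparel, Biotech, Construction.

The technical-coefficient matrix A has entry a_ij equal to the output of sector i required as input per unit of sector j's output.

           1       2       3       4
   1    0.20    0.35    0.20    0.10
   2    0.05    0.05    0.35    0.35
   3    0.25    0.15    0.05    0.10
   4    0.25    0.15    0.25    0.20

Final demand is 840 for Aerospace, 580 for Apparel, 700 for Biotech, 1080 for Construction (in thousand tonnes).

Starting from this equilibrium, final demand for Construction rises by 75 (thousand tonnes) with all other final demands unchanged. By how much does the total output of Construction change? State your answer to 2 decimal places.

I − A =
  [   0.80    -0.35    -0.20    -0.10]
  [  -0.05     0.95    -0.35    -0.35]
  [  -0.25    -0.15     0.95    -0.10]
  [  -0.25    -0.15    -0.25     0.80]
Compute the cofactors C_ij = (−1)^(i+j)·(3×3 minor ij) of I−A; the adjugate is their transpose:
adj(I−A) = Cᵀ =
  [ 0.588000   0.302250   0.299125   0.243125]
  [ 0.220500   0.513000   0.312000   0.291000]
  [ 0.220500   0.186750   0.496875   0.171375]
  [ 0.294000   0.249000   0.307250   0.583750]
det(I−A) = Σ_j (I−A)_1j·C_1j = (0.80)(0.588000) + (-0.35)(0.220500) + (-0.20)(0.220500) + (-0.10)(0.294000) = 0.319725
(I − A)⁻¹ = adj(I−A) / det(I−A) ≈
  [   1.8391     0.9453     0.9356     0.7604]
  [   0.6897     1.6045     0.9758     0.9102]
  [   0.6897     0.5841     1.5541     0.5360]
  [   0.9195     0.7788     0.9610     1.8258]
Δx = (I − A)⁻¹ Δd with Δd having +75 in the Construction component and 0 elsewhere.
So Δx_4 = L_44 · (+75), where L_44 = adj(I−A)_44 / det(I−A) = 0.583750 / 0.319725.
Δx_4 = 0.583750 × (+75) / 0.319725 = 43.78125 / 0.319725 ≈ 136.93.

Δx_4 = 136.93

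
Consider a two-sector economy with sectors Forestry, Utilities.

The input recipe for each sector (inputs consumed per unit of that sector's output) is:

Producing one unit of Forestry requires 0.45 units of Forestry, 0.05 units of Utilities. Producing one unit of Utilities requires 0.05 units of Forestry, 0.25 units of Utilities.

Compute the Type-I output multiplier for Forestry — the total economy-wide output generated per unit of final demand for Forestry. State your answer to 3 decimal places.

I − A =
  [   0.55    -0.05]
  [  -0.05     0.75]
det(I−A) = (0.55)(0.75) − (-0.05)(-0.05) = 0.4100
adj(I−A) = [[0.75, 0.05], [0.05, 0.55]]
(I − A)⁻¹ = adj(I−A) / det(I−A) ≈
  [   1.8293     0.1220]
  [   0.1220     1.3415]
The output multiplier for sector j is the column-j sum of the Leontief inverse (I − A)⁻¹ = adj(I−A) / det(I−A).
Column 1 of adj(I−A): (0.75, 0.05); det(I−A) = 0.4100.
m_1 = (0.75 + 0.05) / 0.4100 = 0.80 / 0.4100 ≈ 1.951.

m_1 = 1.951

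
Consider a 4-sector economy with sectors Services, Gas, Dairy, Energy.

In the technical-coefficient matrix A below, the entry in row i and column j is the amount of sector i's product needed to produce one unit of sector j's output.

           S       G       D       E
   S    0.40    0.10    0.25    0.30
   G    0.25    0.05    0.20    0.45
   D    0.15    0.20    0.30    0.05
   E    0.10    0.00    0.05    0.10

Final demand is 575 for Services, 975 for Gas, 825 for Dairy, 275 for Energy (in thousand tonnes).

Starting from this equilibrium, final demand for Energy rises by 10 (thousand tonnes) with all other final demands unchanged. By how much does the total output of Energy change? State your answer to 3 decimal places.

I − A =
  [   0.60    -0.10    -0.25    -0.30]
  [  -0.25     0.95    -0.20    -0.45]
  [  -0.15    -0.20     0.70    -0.05]
  [  -0.10     0.00    -0.05     0.90]
Compute the cofactors C_ij = (−1)^(i+j)·(3×3 minor ij) of I−A; the adjugate is their transpose:
adj(I−A) = Cᵀ =
  [ 0.555625   0.110750   0.248250   0.254375]
  [ 0.219750   0.318250   0.186750   0.242750]
  [ 0.187000   0.116000   0.457500   0.145750]
  [ 0.072125   0.018750   0.053000   0.306375]
det(I−A) = Σ_j (I−A)_1j·C_1j = (0.60)(0.555625) + (-0.10)(0.219750) + (-0.25)(0.187000) + (-0.30)(0.072125) = 0.2430125
(I − A)⁻¹ = adj(I−A) / det(I−A) ≈
  [   2.2864     0.4557     1.0216     1.0468]
  [   0.9043     1.3096     0.7685     0.9989]
  [   0.7695     0.4773     1.8826     0.5998]
  [   0.2968     0.0772     0.2181     1.2607]
Δx = (I − A)⁻¹ Δd with Δd having +10 in the Energy component and 0 elsewhere.
So Δx_E = L_EE · (+10), where L_EE = adj(I−A)_EE / det(I−A) = 0.306375 / 0.2430125.
Δx_E = 0.306375 × (+10) / 0.2430125 = 3.06375 / 0.2430125 ≈ 12.607.

Δx_E = 12.607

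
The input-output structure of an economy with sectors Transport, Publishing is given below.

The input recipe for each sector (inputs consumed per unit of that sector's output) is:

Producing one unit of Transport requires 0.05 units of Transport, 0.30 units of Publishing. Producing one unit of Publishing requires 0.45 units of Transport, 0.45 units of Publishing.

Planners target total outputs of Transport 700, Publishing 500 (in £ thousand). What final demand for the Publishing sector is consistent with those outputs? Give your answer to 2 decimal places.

d_P = 65.00

I − A =
  [   0.95    -0.45]
  [  -0.30     0.55]
d = (I − A) x:
  d_T = (+0.95)·700 + (-0.45)·500 = 440.00
  d_P = (-0.30)·700 + (+0.55)·500 = 65.00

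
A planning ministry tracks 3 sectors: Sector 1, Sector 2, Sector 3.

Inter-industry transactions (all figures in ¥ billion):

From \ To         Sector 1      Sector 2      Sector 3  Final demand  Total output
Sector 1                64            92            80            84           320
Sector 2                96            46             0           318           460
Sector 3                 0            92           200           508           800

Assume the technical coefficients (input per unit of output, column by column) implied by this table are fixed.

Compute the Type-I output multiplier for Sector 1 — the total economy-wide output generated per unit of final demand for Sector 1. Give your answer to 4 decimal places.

Technical coefficients a_ij = z_ij / X_j:
  a_11 = 64/320 = 0.20, a_21 = 96/320 = 0.30, a_31 = 0/320 = 0.00
  a_12 = 92/460 = 0.20, a_22 = 46/460 = 0.10, a_32 = 92/460 = 0.20
  a_13 = 80/800 = 0.10, a_23 = 0/800 = 0.00, a_33 = 200/800 = 0.25
I − A =
  [   0.80    -0.20    -0.10]
  [  -0.30     0.90     0.00]
  [   0.00    -0.20     0.75]
Cofactors of I−A, C_ij = (−1)^(i+j)·(minor ij) (rows/columns in the sector order above):
  C_11 = (0.90)(0.75) − (0.00)(-0.20) = 0.6750
  C_12 = −[(-0.30)(0.75) − (0.00)(0.00)] = 0.2250
  C_13 = (-0.30)(-0.20) − (0.90)(0.00) = 0.0600
  C_21 = −[(-0.20)(0.75) − (-0.10)(-0.20)] = 0.1700
  C_22 = (0.80)(0.75) − (-0.10)(0.00) = 0.6000
  C_23 = −[(0.80)(-0.20) − (-0.20)(0.00)] = 0.1600
  C_31 = (-0.20)(0.00) − (-0.10)(0.90) = 0.0900
  C_32 = −[(0.80)(0.00) − (-0.10)(-0.30)] = 0.0300
  C_33 = (0.80)(0.90) − (-0.20)(-0.30) = 0.6600
det(I−A) = Σ_j (I−A)_1j·C_1j = (0.80)(0.6750) + (-0.20)(0.2250) + (-0.10)(0.0600) = 0.4890
adj(I−A) = Cᵀ =
  [ 0.6750   0.1700   0.0900]
  [ 0.2250   0.6000   0.0300]
  [ 0.0600   0.1600   0.6600]
(I − A)⁻¹ = adj(I−A) / det(I−A) ≈
  [   1.38037     0.34765     0.18405]
  [   0.46012     1.22699     0.06135]
  [   0.12270     0.32720     1.34969]
The output multiplier for sector j is the column-j sum of the Leontief inverse (I − A)⁻¹ = adj(I−A) / det(I−A).
Column 1 of adj(I−A): (0.6750, 0.2250, 0.0600); det(I−A) = 0.4890.
m_1 = (0.6750 + 0.2250 + 0.0600) / 0.4890 = 0.96 / 0.4890 ≈ 1.9632.

m_1 = 1.9632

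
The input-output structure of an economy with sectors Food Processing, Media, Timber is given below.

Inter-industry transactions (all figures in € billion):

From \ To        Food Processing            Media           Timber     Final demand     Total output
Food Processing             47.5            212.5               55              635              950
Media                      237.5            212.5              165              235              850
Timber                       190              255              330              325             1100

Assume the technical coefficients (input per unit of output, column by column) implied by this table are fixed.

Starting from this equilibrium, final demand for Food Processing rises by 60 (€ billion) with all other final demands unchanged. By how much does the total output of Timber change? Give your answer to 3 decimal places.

Δx_T = 34.307

Technical coefficients a_ij = z_ij / X_j:
  a_FF = 47.5/950 = 0.05, a_MF = 237.5/950 = 0.25, a_TF = 190/950 = 0.20
  a_FM = 212.5/850 = 0.25, a_MM = 212.5/850 = 0.25, a_TM = 255/850 = 0.30
  a_FT = 55/1100 = 0.05, a_MT = 165/1100 = 0.15, a_TT = 330/1100 = 0.30
I − A =
  [   0.95    -0.25    -0.05]
  [  -0.25     0.75    -0.15]
  [  -0.20    -0.30     0.70]
Cofactors of I−A, C_ij = (−1)^(i+j)·(minor ij) (rows/columns in the sector order above):
  C_11 = (0.75)(0.70) − (-0.15)(-0.30) = 0.4800
  C_12 = −[(-0.25)(0.70) − (-0.15)(-0.20)] = 0.2050
  C_13 = (-0.25)(-0.30) − (0.75)(-0.20) = 0.2250
  C_21 = −[(-0.25)(0.70) − (-0.05)(-0.30)] = 0.1900
  C_22 = (0.95)(0.70) − (-0.05)(-0.20) = 0.6550
  C_23 = −[(0.95)(-0.30) − (-0.25)(-0.20)] = 0.3350
  C_31 = (-0.25)(-0.15) − (-0.05)(0.75) = 0.0750
  C_32 = −[(0.95)(-0.15) − (-0.05)(-0.25)] = 0.1550
  C_33 = (0.95)(0.75) − (-0.25)(-0.25) = 0.6500
det(I−A) = Σ_j (I−A)_1j·C_1j = (0.95)(0.4800) + (-0.25)(0.2050) + (-0.05)(0.2250) = 0.3935
adj(I−A) = Cᵀ =
  [ 0.4800   0.1900   0.0750]
  [ 0.2050   0.6550   0.1550]
  [ 0.2250   0.3350   0.6500]
(I − A)⁻¹ = adj(I−A) / det(I−A) ≈
  [   1.2198     0.4828     0.1906]
  [   0.5210     1.6645     0.3939]
  [   0.5718     0.8513     1.6518]
Δx = (I − A)⁻¹ Δd with Δd having +60 in the Food Processing component and 0 elsewhere.
So Δx_T = L_TF · (+60), where L_TF = adj(I−A)_TF / det(I−A) = 0.2250 / 0.3935.
Δx_T = 0.2250 × (+60) / 0.3935 = 13.50 / 0.3935 ≈ 34.307.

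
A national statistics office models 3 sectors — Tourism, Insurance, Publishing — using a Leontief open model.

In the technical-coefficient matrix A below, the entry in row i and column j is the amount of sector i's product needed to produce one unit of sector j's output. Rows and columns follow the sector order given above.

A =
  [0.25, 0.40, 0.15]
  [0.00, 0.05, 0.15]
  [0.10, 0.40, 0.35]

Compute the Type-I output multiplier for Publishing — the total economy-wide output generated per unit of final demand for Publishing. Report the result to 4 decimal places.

m_P = 2.5825

I − A =
  [   0.75    -0.40    -0.15]
  [   0.00     0.95    -0.15]
  [  -0.10    -0.40     0.65]
Cofactors of I−A, C_ij = (−1)^(i+j)·(minor ij) (rows/columns in the sector order above):
  C_11 = (0.95)(0.65) − (-0.15)(-0.40) = 0.5575
  C_12 = −[(0.00)(0.65) − (-0.15)(-0.10)] = 0.0150
  C_13 = (0.00)(-0.40) − (0.95)(-0.10) = 0.0950
  C_21 = −[(-0.40)(0.65) − (-0.15)(-0.40)] = 0.3200
  C_22 = (0.75)(0.65) − (-0.15)(-0.10) = 0.4725
  C_23 = −[(0.75)(-0.40) − (-0.40)(-0.10)] = 0.3400
  C_31 = (-0.40)(-0.15) − (-0.15)(0.95) = 0.2025
  C_32 = −[(0.75)(-0.15) − (-0.15)(0.00)] = 0.1125
  C_33 = (0.75)(0.95) − (-0.40)(0.00) = 0.7125
det(I−A) = Σ_j (I−A)_1j·C_1j = (0.75)(0.5575) + (-0.40)(0.0150) + (-0.15)(0.0950) = 0.397875
adj(I−A) = Cᵀ =
  [ 0.5575   0.3200   0.2025]
  [ 0.0150   0.4725   0.1125]
  [ 0.0950   0.3400   0.7125]
(I − A)⁻¹ = adj(I−A) / det(I−A) ≈
  [   1.40119     0.80427     0.50895]
  [   0.03770     1.18756     0.28275]
  [   0.23877     0.85454     1.79076]
The output multiplier for sector j is the column-j sum of the Leontief inverse (I − A)⁻¹ = adj(I−A) / det(I−A).
Column P of adj(I−A): (0.2025, 0.1125, 0.7125); det(I−A) = 0.397875.
m_P = (0.2025 + 0.1125 + 0.7125) / 0.397875 = 1.0275 / 0.397875 ≈ 2.5825.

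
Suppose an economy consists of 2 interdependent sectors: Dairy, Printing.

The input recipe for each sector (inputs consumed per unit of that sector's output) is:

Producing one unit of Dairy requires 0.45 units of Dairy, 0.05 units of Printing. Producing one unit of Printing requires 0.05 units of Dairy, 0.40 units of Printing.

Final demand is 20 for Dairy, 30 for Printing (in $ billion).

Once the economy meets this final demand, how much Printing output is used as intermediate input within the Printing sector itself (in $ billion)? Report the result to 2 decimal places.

z_PP = 21.37

I − A =
  [   0.55    -0.05]
  [  -0.05     0.60]
det(I−A) = (0.55)(0.60) − (-0.05)(-0.05) = 0.3275
adj(I−A) = [[0.60, 0.05], [0.05, 0.55]]
(I − A)⁻¹ = adj(I−A) / det(I−A) ≈
  [   1.8321     0.1527]
  [   0.1527     1.6794]
First solve x = (I − A)⁻¹ d = adj(I−A)·d / det(I−A); in particular x_P = (0.05·20 + 0.55·30) / 0.3275 = 17.50 / 0.3275 ≈ 53.4351.
Intermediate flow from P to P: z_PP = a_PP · x_P = 0.40 × 17.50 / 0.3275 = 7.00 / 0.3275 ≈ 21.37.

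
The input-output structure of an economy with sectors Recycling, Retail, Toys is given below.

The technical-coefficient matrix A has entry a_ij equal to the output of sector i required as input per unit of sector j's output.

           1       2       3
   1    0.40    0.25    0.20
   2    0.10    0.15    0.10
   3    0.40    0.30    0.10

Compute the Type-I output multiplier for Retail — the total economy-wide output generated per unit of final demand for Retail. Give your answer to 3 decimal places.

I − A =
  [   0.60    -0.25    -0.20]
  [  -0.10     0.85    -0.10]
  [  -0.40    -0.30     0.90]
Cofactors of I−A, C_ij = (−1)^(i+j)·(minor ij) (rows/columns in the sector order above):
  C_11 = (0.85)(0.90) − (-0.10)(-0.30) = 0.7350
  C_12 = −[(-0.10)(0.90) − (-0.10)(-0.40)] = 0.1300
  C_13 = (-0.10)(-0.30) − (0.85)(-0.40) = 0.3700
  C_21 = −[(-0.25)(0.90) − (-0.20)(-0.30)] = 0.2850
  C_22 = (0.60)(0.90) − (-0.20)(-0.40) = 0.4600
  C_23 = −[(0.60)(-0.30) − (-0.25)(-0.40)] = 0.2800
  C_31 = (-0.25)(-0.10) − (-0.20)(0.85) = 0.1950
  C_32 = −[(0.60)(-0.10) − (-0.20)(-0.10)] = 0.0800
  C_33 = (0.60)(0.85) − (-0.25)(-0.10) = 0.4850
det(I−A) = Σ_j (I−A)_1j·C_1j = (0.60)(0.7350) + (-0.25)(0.1300) + (-0.20)(0.3700) = 0.3345
adj(I−A) = Cᵀ =
  [ 0.7350   0.2850   0.1950]
  [ 0.1300   0.4600   0.0800]
  [ 0.3700   0.2800   0.4850]
(I − A)⁻¹ = adj(I−A) / det(I−A) ≈
  [   2.1973     0.8520     0.5830]
  [   0.3886     1.3752     0.2392]
  [   1.1061     0.8371     1.4499]
The output multiplier for sector j is the column-j sum of the Leontief inverse (I − A)⁻¹ = adj(I−A) / det(I−A).
Column 2 of adj(I−A): (0.2850, 0.4600, 0.2800); det(I−A) = 0.3345.
m_2 = (0.2850 + 0.4600 + 0.2800) / 0.3345 = 1.025 / 0.3345 ≈ 3.064.

m_2 = 3.064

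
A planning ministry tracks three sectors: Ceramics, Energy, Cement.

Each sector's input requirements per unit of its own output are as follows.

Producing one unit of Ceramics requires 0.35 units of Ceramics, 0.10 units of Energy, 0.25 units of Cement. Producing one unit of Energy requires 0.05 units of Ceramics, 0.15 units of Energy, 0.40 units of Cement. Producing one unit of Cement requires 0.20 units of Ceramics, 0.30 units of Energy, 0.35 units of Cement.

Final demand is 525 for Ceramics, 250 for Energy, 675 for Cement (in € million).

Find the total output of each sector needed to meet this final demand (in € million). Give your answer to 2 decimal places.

I − A =
  [   0.65    -0.05    -0.20]
  [  -0.10     0.85    -0.30]
  [  -0.25    -0.40     0.65]
Cofactors of I−A, C_ij = (−1)^(i+j)·(minor ij) (rows/columns in the sector order above):
  C_11 = (0.85)(0.65) − (-0.30)(-0.40) = 0.4325
  C_12 = −[(-0.10)(0.65) − (-0.30)(-0.25)] = 0.1400
  C_13 = (-0.10)(-0.40) − (0.85)(-0.25) = 0.2525
  C_21 = −[(-0.05)(0.65) − (-0.20)(-0.40)] = 0.1125
  C_22 = (0.65)(0.65) − (-0.20)(-0.25) = 0.3725
  C_23 = −[(0.65)(-0.40) − (-0.05)(-0.25)] = 0.2725
  C_31 = (-0.05)(-0.30) − (-0.20)(0.85) = 0.1850
  C_32 = −[(0.65)(-0.30) − (-0.20)(-0.10)] = 0.2150
  C_33 = (0.65)(0.85) − (-0.05)(-0.10) = 0.5475
det(I−A) = Σ_j (I−A)_1j·C_1j = (0.65)(0.4325) + (-0.05)(0.1400) + (-0.20)(0.2525) = 0.223625
adj(I−A) = Cᵀ =
  [ 0.4325   0.1125   0.1850]
  [ 0.1400   0.3725   0.2150]
  [ 0.2525   0.2725   0.5475]
(I − A)⁻¹ = adj(I−A) / det(I−A) ≈
  [   1.9340     0.5031     0.8273]
  [   0.6260     1.6657     0.9614]
  [   1.1291     1.2186     2.4483]
x = (I − A)⁻¹ d = adj(I−A)·d / det(I−A), with det(I−A) = 0.223625:
  x_1 = (0.4325·525 + 0.1125·250 + 0.1850·675) / 0.223625 = 380.0625 / 0.223625 ≈ 1699.55
  x_2 = (0.1400·525 + 0.3725·250 + 0.2150·675) / 0.223625 = 311.75 / 0.223625 ≈ 1394.07
  x_3 = (0.2525·525 + 0.2725·250 + 0.5475·675) / 0.223625 = 570.25 / 0.223625 ≈ 2550.03

x_1 = 1699.55, x_2 = 1394.07, x_3 = 2550.03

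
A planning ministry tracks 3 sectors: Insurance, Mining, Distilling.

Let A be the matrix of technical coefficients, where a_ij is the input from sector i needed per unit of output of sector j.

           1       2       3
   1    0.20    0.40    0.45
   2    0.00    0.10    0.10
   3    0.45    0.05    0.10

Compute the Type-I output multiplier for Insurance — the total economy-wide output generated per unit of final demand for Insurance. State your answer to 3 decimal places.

m_1 = 2.828

I − A =
  [   0.80    -0.40    -0.45]
  [   0.00     0.90    -0.10]
  [  -0.45    -0.05     0.90]
Cofactors of I−A, C_ij = (−1)^(i+j)·(minor ij) (rows/columns in the sector order above):
  C_11 = (0.90)(0.90) − (-0.10)(-0.05) = 0.8050
  C_12 = −[(0.00)(0.90) − (-0.10)(-0.45)] = 0.0450
  C_13 = (0.00)(-0.05) − (0.90)(-0.45) = 0.4050
  C_21 = −[(-0.40)(0.90) − (-0.45)(-0.05)] = 0.3825
  C_22 = (0.80)(0.90) − (-0.45)(-0.45) = 0.5175
  C_23 = −[(0.80)(-0.05) − (-0.40)(-0.45)] = 0.2200
  C_31 = (-0.40)(-0.10) − (-0.45)(0.90) = 0.4450
  C_32 = −[(0.80)(-0.10) − (-0.45)(0.00)] = 0.0800
  C_33 = (0.80)(0.90) − (-0.40)(0.00) = 0.7200
det(I−A) = Σ_j (I−A)_1j·C_1j = (0.80)(0.8050) + (-0.40)(0.0450) + (-0.45)(0.4050) = 0.44375
adj(I−A) = Cᵀ =
  [ 0.8050   0.3825   0.4450]
  [ 0.0450   0.5175   0.0800]
  [ 0.4050   0.2200   0.7200]
(I − A)⁻¹ = adj(I−A) / det(I−A) ≈
  [   1.8141     0.8620     1.0028]
  [   0.1014     1.1662     0.1803]
  [   0.9127     0.4958     1.6225]
The output multiplier for sector j is the column-j sum of the Leontief inverse (I − A)⁻¹ = adj(I−A) / det(I−A).
Column 1 of adj(I−A): (0.8050, 0.0450, 0.4050); det(I−A) = 0.44375.
m_1 = (0.8050 + 0.0450 + 0.4050) / 0.44375 = 1.255 / 0.44375 ≈ 2.828.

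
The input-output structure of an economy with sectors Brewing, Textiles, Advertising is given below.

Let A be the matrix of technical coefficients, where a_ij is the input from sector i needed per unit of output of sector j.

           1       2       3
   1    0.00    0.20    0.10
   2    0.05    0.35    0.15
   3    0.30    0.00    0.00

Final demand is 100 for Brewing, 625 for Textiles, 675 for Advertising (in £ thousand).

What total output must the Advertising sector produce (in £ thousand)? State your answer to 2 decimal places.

x_3 = 799.67

I − A =
  [   1.00    -0.20    -0.10]
  [  -0.05     0.65    -0.15]
  [  -0.30     0.00     1.00]
Cofactors of I−A, C_ij = (−1)^(i+j)·(minor ij) (rows/columns in the sector order above):
  C_11 = (0.65)(1.00) − (-0.15)(0.00) = 0.6500
  C_12 = −[(-0.05)(1.00) − (-0.15)(-0.30)] = 0.0950
  C_13 = (-0.05)(0.00) − (0.65)(-0.30) = 0.1950
  C_21 = −[(-0.20)(1.00) − (-0.10)(0.00)] = 0.2000
  C_22 = (1.00)(1.00) − (-0.10)(-0.30) = 0.9700
  C_23 = −[(1.00)(0.00) − (-0.20)(-0.30)] = 0.0600
  C_31 = (-0.20)(-0.15) − (-0.10)(0.65) = 0.0950
  C_32 = −[(1.00)(-0.15) − (-0.10)(-0.05)] = 0.1550
  C_33 = (1.00)(0.65) − (-0.20)(-0.05) = 0.6400
det(I−A) = Σ_j (I−A)_1j·C_1j = (1.00)(0.6500) + (-0.20)(0.0950) + (-0.10)(0.1950) = 0.6115
adj(I−A) = Cᵀ =
  [ 0.6500   0.2000   0.0950]
  [ 0.0950   0.9700   0.1550]
  [ 0.1950   0.0600   0.6400]
(I − A)⁻¹ = adj(I−A) / det(I−A) ≈
  [   1.0630     0.3271     0.1554]
  [   0.1554     1.5863     0.2535]
  [   0.3189     0.0981     1.0466]
x = (I − A)⁻¹ d = adj(I−A)·d / det(I−A), with det(I−A) = 0.6115:
  x_1 = (0.6500·100 + 0.2000·625 + 0.0950·675) / 0.6115 = 254.125 / 0.6115 ≈ 415.58
  x_2 = (0.0950·100 + 0.9700·625 + 0.1550·675) / 0.6115 = 720.375 / 0.6115 ≈ 1178.05
  x_3 = (0.1950·100 + 0.0600·625 + 0.6400·675) / 0.6115 = 489.00 / 0.6115 ≈ 799.67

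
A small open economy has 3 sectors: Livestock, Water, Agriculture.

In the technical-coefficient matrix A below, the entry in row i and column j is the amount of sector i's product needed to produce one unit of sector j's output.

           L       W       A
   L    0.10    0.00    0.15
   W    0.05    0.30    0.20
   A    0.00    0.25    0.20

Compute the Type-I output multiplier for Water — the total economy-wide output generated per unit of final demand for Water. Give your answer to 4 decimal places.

m_W = 2.1493

I − A =
  [   0.90     0.00    -0.15]
  [  -0.05     0.70    -0.20]
  [   0.00    -0.25     0.80]
Cofactors of I−A, C_ij = (−1)^(i+j)·(minor ij) (rows/columns in the sector order above):
  C_11 = (0.70)(0.80) − (-0.20)(-0.25) = 0.5100
  C_12 = −[(-0.05)(0.80) − (-0.20)(0.00)] = 0.0400
  C_13 = (-0.05)(-0.25) − (0.70)(0.00) = 0.0125
  C_21 = −[(0.00)(0.80) − (-0.15)(-0.25)] = 0.0375
  C_22 = (0.90)(0.80) − (-0.15)(0.00) = 0.7200
  C_23 = −[(0.90)(-0.25) − (0.00)(0.00)] = 0.2250
  C_31 = (0.00)(-0.20) − (-0.15)(0.70) = 0.1050
  C_32 = −[(0.90)(-0.20) − (-0.15)(-0.05)] = 0.1875
  C_33 = (0.90)(0.70) − (0.00)(-0.05) = 0.6300
det(I−A) = Σ_j (I−A)_1j·C_1j = (0.90)(0.5100) + (0.00)(0.0400) + (-0.15)(0.0125) = 0.457125
adj(I−A) = Cᵀ =
  [ 0.5100   0.0375   0.1050]
  [ 0.0400   0.7200   0.1875]
  [ 0.0125   0.2250   0.6300]
(I − A)⁻¹ = adj(I−A) / det(I−A) ≈
  [   1.11567     0.08203     0.22970]
  [   0.08750     1.57506     0.41017]
  [   0.02734     0.49221     1.37818]
The output multiplier for sector j is the column-j sum of the Leontief inverse (I − A)⁻¹ = adj(I−A) / det(I−A).
Column W of adj(I−A): (0.0375, 0.7200, 0.2250); det(I−A) = 0.457125.
m_W = (0.0375 + 0.7200 + 0.2250) / 0.457125 = 0.9825 / 0.457125 ≈ 2.1493.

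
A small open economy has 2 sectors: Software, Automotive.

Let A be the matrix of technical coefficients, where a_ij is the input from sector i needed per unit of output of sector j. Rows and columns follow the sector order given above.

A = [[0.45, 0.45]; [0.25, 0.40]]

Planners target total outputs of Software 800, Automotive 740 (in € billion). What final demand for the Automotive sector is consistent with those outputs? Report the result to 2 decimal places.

d_A = 244.00

I − A =
  [   0.55    -0.45]
  [  -0.25     0.60]
d = (I − A) x:
  d_S = (+0.55)·800 + (-0.45)·740 = 107.00
  d_A = (-0.25)·800 + (+0.60)·740 = 244.00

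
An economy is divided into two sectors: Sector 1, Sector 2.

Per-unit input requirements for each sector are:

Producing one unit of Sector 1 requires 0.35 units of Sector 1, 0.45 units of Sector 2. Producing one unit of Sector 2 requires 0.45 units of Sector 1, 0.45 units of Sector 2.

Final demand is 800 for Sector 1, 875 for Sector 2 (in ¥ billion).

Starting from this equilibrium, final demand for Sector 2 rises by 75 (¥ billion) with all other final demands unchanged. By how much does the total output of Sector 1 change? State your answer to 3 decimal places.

I − A =
  [   0.65    -0.45]
  [  -0.45     0.55]
det(I−A) = (0.65)(0.55) − (-0.45)(-0.45) = 0.1550
adj(I−A) = [[0.55, 0.45], [0.45, 0.65]]
(I − A)⁻¹ = adj(I−A) / det(I−A) ≈
  [   3.5484     2.9032]
  [   2.9032     4.1935]
Δx = (I − A)⁻¹ Δd with Δd having +75 in the Sector 2 component and 0 elsewhere.
So Δx_1 = L_12 · (+75), where L_12 = adj(I−A)_12 / det(I−A) = 0.45 / 0.1550.
Δx_1 = 0.45 × (+75) / 0.1550 = 33.75 / 0.1550 ≈ 217.742.

Δx_1 = 217.742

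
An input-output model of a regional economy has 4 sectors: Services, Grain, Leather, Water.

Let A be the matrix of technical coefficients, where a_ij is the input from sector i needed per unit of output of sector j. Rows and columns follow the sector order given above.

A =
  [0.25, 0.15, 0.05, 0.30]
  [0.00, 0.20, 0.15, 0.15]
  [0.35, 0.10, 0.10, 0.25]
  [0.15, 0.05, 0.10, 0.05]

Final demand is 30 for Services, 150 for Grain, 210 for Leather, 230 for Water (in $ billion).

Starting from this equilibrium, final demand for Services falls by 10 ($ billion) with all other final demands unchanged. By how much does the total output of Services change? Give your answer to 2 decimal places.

Δx_S = -15.53

I − A =
  [   0.75    -0.15    -0.05    -0.30]
  [   0.00     0.80    -0.15    -0.15]
  [  -0.35    -0.10     0.90    -0.25]
  [  -0.15    -0.05    -0.10     0.95]
Compute the cofactors C_ij = (−1)^(i+j)·(3×3 minor ij) of I−A; the adjugate is their transpose:
adj(I−A) = Cᵀ =
  [ 0.639625   0.146375   0.087500   0.248125]
  [ 0.081000   0.553000   0.112500   0.142500]
  [ 0.295625   0.136875   0.525000   0.253125]
  [ 0.136375   0.066625   0.075000   0.506875]
det(I−A) = Σ_j (I−A)_1j·C_1j = (0.75)(0.639625) + (-0.15)(0.081000) + (-0.05)(0.295625) + (-0.30)(0.136375) = 0.411875
(I − A)⁻¹ = adj(I−A) / det(I−A) ≈
  [   1.5530     0.3554     0.2124     0.6024]
  [   0.1967     1.3426     0.2731     0.3460]
  [   0.7178     0.3323     1.2747     0.6146]
  [   0.3311     0.1618     0.1821     1.2307]
Δx = (I − A)⁻¹ Δd with Δd having -10 in the Services component and 0 elsewhere.
So Δx_S = L_SS · (-10), where L_SS = adj(I−A)_SS / det(I−A) = 0.639625 / 0.411875.
Δx_S = 0.639625 × (-10) / 0.411875 = -6.39625 / 0.411875 ≈ -15.53.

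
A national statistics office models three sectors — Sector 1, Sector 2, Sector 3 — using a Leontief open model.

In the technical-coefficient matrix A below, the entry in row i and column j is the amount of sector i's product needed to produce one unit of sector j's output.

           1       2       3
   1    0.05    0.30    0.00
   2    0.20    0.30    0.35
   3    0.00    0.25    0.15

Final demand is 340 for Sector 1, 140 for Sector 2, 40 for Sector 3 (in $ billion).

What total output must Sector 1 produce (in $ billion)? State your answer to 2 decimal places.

x_1 = 492.78

I − A =
  [   0.95    -0.30     0.00]
  [  -0.20     0.70    -0.35]
  [   0.00    -0.25     0.85]
Cofactors of I−A, C_ij = (−1)^(i+j)·(minor ij) (rows/columns in the sector order above):
  C_11 = (0.70)(0.85) − (-0.35)(-0.25) = 0.5075
  C_12 = −[(-0.20)(0.85) − (-0.35)(0.00)] = 0.1700
  C_13 = (-0.20)(-0.25) − (0.70)(0.00) = 0.0500
  C_21 = −[(-0.30)(0.85) − (0.00)(-0.25)] = 0.2550
  C_22 = (0.95)(0.85) − (0.00)(0.00) = 0.8075
  C_23 = −[(0.95)(-0.25) − (-0.30)(0.00)] = 0.2375
  C_31 = (-0.30)(-0.35) − (0.00)(0.70) = 0.1050
  C_32 = −[(0.95)(-0.35) − (0.00)(-0.20)] = 0.3325
  C_33 = (0.95)(0.70) − (-0.30)(-0.20) = 0.6050
det(I−A) = Σ_j (I−A)_1j·C_1j = (0.95)(0.5075) + (-0.30)(0.1700) + (0.00)(0.0500) = 0.431125
adj(I−A) = Cᵀ =
  [ 0.5075   0.2550   0.1050]
  [ 0.1700   0.8075   0.3325]
  [ 0.0500   0.2375   0.6050]
(I − A)⁻¹ = adj(I−A) / det(I−A) ≈
  [   1.1772     0.5915     0.2435]
  [   0.3943     1.8730     0.7712]
  [   0.1160     0.5509     1.4033]
x = (I − A)⁻¹ d = adj(I−A)·d / det(I−A), with det(I−A) = 0.431125:
  x_1 = (0.5075·340 + 0.2550·140 + 0.1050·40) / 0.431125 = 212.45 / 0.431125 ≈ 492.78
  x_2 = (0.1700·340 + 0.8075·140 + 0.3325·40) / 0.431125 = 184.15 / 0.431125 ≈ 427.14
  x_3 = (0.0500·340 + 0.2375·140 + 0.6050·40) / 0.431125 = 74.45 / 0.431125 ≈ 172.69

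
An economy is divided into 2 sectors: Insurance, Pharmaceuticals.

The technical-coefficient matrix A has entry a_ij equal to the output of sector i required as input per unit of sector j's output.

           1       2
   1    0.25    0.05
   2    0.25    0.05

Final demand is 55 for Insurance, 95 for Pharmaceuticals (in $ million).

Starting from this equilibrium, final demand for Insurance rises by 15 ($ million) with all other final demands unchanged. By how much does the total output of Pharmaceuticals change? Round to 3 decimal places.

I − A =
  [   0.75    -0.05]
  [  -0.25     0.95]
det(I−A) = (0.75)(0.95) − (-0.05)(-0.25) = 0.7000
adj(I−A) = [[0.95, 0.05], [0.25, 0.75]]
(I − A)⁻¹ = adj(I−A) / det(I−A) ≈
  [   1.3571     0.0714]
  [   0.3571     1.0714]
Δx = (I − A)⁻¹ Δd with Δd having +15 in the Insurance component and 0 elsewhere.
So Δx_2 = L_21 · (+15), where L_21 = adj(I−A)_21 / det(I−A) = 0.25 / 0.7000.
Δx_2 = 0.25 × (+15) / 0.7000 = 3.75 / 0.7000 ≈ 5.357.

Δx_2 = 5.357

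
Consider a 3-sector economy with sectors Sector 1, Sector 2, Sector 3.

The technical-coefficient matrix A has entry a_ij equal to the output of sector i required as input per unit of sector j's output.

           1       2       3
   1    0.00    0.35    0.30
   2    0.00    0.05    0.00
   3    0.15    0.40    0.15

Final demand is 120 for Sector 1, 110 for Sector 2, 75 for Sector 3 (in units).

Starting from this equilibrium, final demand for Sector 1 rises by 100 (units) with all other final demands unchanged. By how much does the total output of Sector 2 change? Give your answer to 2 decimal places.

Δx_2 = 0.00

I − A =
  [   1.00    -0.35    -0.30]
  [   0.00     0.95     0.00]
  [  -0.15    -0.40     0.85]
Cofactors of I−A, C_ij = (−1)^(i+j)·(minor ij) (rows/columns in the sector order above):
  C_11 = (0.95)(0.85) − (0.00)(-0.40) = 0.8075
  C_12 = −[(0.00)(0.85) − (0.00)(-0.15)] = 0.0000
  C_13 = (0.00)(-0.40) − (0.95)(-0.15) = 0.1425
  C_21 = −[(-0.35)(0.85) − (-0.30)(-0.40)] = 0.4175
  C_22 = (1.00)(0.85) − (-0.30)(-0.15) = 0.8050
  C_23 = −[(1.00)(-0.40) − (-0.35)(-0.15)] = 0.4525
  C_31 = (-0.35)(0.00) − (-0.30)(0.95) = 0.2850
  C_32 = −[(1.00)(0.00) − (-0.30)(0.00)] = 0.0000
  C_33 = (1.00)(0.95) − (-0.35)(0.00) = 0.9500
det(I−A) = Σ_j (I−A)_1j·C_1j = (1.00)(0.8075) + (-0.35)(0.0000) + (-0.30)(0.1425) = 0.76475
adj(I−A) = Cᵀ =
  [ 0.8075   0.4175   0.2850]
  [ 0.0000   0.8050   0.0000]
  [ 0.1425   0.4525   0.9500]
(I − A)⁻¹ = adj(I−A) / det(I−A) ≈
  [   1.0559     0.5459     0.3727]
  [   0.0000     1.0526     0.0000]
  [   0.1863     0.5917     1.2422]
Δx = (I − A)⁻¹ Δd with Δd having +100 in the Sector 1 component and 0 elsewhere.
So Δx_2 = L_21 · (+100), where L_21 = adj(I−A)_21 / det(I−A) = 0.0000 / 0.76475.
Δx_2 = 0.0000 × (+100) / 0.76475 = 0.00 / 0.76475 = 0.00.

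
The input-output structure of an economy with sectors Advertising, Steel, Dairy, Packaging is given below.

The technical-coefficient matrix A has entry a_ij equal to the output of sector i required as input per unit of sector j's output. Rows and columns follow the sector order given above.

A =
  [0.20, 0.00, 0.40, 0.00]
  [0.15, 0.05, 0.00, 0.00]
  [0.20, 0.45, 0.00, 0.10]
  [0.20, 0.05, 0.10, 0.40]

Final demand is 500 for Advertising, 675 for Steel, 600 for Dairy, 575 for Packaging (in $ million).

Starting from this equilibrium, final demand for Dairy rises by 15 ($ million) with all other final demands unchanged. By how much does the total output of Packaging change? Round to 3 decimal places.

I − A =
  [   0.80     0.00    -0.40     0.00]
  [  -0.15     0.95     0.00     0.00]
  [  -0.20    -0.45     1.00    -0.10]
  [  -0.20    -0.05    -0.10     0.60]
Compute the cofactors C_ij = (−1)^(i+j)·(3×3 minor ij) of I−A; the adjugate is their transpose:
adj(I−A) = Cᵀ =
  [ 0.56050   0.11000   0.22800   0.03800]
  [ 0.08850   0.41600   0.03600   0.00600]
  [ 0.17425   0.22000   0.45600   0.07600]
  [ 0.22325   0.10800   0.15500   0.65700]
det(I−A) = Σ_j (I−A)_1j·C_1j = (0.80)(0.56050) + (0.00)(0.08850) + (-0.40)(0.17425) + (0.00)(0.22325) = 0.3787
(I − A)⁻¹ = adj(I−A) / det(I−A) ≈
  [   1.4801     0.2905     0.6021     0.1003]
  [   0.2337     1.0985     0.0951     0.0158]
  [   0.4601     0.5809     1.2041     0.2007]
  [   0.5895     0.2852     0.4093     1.7349]
Δx = (I − A)⁻¹ Δd with Δd having +15 in the Dairy component and 0 elsewhere.
So Δx_P = L_PD · (+15), where L_PD = adj(I−A)_PD / det(I−A) = 0.15500 / 0.3787.
Δx_P = 0.15500 × (+15) / 0.3787 = 2.325 / 0.3787 ≈ 6.139.

Δx_P = 6.139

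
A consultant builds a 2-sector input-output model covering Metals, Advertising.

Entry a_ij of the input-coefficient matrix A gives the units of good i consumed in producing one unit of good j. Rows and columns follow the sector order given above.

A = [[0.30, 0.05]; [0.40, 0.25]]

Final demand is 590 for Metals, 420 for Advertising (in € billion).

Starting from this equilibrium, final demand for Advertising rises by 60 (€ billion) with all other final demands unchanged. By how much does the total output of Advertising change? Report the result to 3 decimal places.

Δx_A = 83.168

I − A =
  [   0.70    -0.05]
  [  -0.40     0.75]
det(I−A) = (0.70)(0.75) − (-0.05)(-0.40) = 0.5050
adj(I−A) = [[0.75, 0.05], [0.40, 0.70]]
(I − A)⁻¹ = adj(I−A) / det(I−A) ≈
  [   1.4851     0.0990]
  [   0.7921     1.3861]
Δx = (I − A)⁻¹ Δd with Δd having +60 in the Advertising component and 0 elsewhere.
So Δx_A = L_AA · (+60), where L_AA = adj(I−A)_AA / det(I−A) = 0.70 / 0.5050.
Δx_A = 0.70 × (+60) / 0.5050 = 42.00 / 0.5050 ≈ 83.168.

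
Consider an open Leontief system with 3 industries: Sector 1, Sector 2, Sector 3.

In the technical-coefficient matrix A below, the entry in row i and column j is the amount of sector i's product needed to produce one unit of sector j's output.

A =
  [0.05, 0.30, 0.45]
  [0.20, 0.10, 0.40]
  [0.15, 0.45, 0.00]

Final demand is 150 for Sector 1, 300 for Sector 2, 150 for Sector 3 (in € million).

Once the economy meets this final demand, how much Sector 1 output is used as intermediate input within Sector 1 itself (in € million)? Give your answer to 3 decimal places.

I − A =
  [   0.95    -0.30    -0.45]
  [  -0.20     0.90    -0.40]
  [  -0.15    -0.45     1.00]
Cofactors of I−A, C_ij = (−1)^(i+j)·(minor ij) (rows/columns in the sector order above):
  C_11 = (0.90)(1.00) − (-0.40)(-0.45) = 0.7200
  C_12 = −[(-0.20)(1.00) − (-0.40)(-0.15)] = 0.2600
  C_13 = (-0.20)(-0.45) − (0.90)(-0.15) = 0.2250
  C_21 = −[(-0.30)(1.00) − (-0.45)(-0.45)] = 0.5025
  C_22 = (0.95)(1.00) − (-0.45)(-0.15) = 0.8825
  C_23 = −[(0.95)(-0.45) − (-0.30)(-0.15)] = 0.4725
  C_31 = (-0.30)(-0.40) − (-0.45)(0.90) = 0.5250
  C_32 = −[(0.95)(-0.40) − (-0.45)(-0.20)] = 0.4700
  C_33 = (0.95)(0.90) − (-0.30)(-0.20) = 0.7950
det(I−A) = Σ_j (I−A)_1j·C_1j = (0.95)(0.7200) + (-0.30)(0.2600) + (-0.45)(0.2250) = 0.50475
adj(I−A) = Cᵀ =
  [ 0.7200   0.5025   0.5250]
  [ 0.2600   0.8825   0.4700]
  [ 0.2250   0.4725   0.7950]
(I − A)⁻¹ = adj(I−A) / det(I−A) ≈
  [   1.4264     0.9955     1.0401]
  [   0.5151     1.7484     0.9312]
  [   0.4458     0.9361     1.5750]
First solve x = (I − A)⁻¹ d = adj(I−A)·d / det(I−A); in particular x_1 = (0.7200·150 + 0.5025·300 + 0.5250·150) / 0.50475 = 337.50 / 0.50475 ≈ 668.64785.
Intermediate flow from 1 to 1: z_11 = a_11 · x_1 = 0.05 × 337.50 / 0.50475 = 16.875 / 0.50475 ≈ 33.432.

z_11 = 33.432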